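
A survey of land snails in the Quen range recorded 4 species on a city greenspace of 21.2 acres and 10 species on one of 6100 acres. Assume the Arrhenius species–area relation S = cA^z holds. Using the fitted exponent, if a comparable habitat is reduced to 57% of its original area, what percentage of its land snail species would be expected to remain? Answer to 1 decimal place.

z = ln(10/4) / ln(6100/21.2) = 0.9163 / 5.6620 = 0.1618
S_new/S_old = (A_new/A_old)^z = 0.57^0.1618 = exp(0.1618 × -0.5621) = 0.913

91.3%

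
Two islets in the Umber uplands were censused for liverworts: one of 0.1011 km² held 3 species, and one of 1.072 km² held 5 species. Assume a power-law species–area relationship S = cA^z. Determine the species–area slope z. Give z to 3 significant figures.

0.216

Taking logs: ln S = ln c + z ln A, so z = (ln S₂ − ln S₁)/(ln A₂ − ln A₁).
z = ln(5/3) / ln(1.072/0.1011) = ln(1.667) / ln(10.6) = 0.5108 / 2.3612 = 0.2163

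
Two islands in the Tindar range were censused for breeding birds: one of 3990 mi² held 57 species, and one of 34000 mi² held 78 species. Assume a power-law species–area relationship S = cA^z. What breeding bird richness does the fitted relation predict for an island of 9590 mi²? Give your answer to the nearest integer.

z = ln(78/57) / ln(34000/3990) = 0.3137 / 2.1426 = 0.1464
c = 57 / 3990^0.1464 = 57 / 3.366 = 16.93
S₃ = 16.93 × 9590^0.1464 = 16.93 × 3.827 ≈ 64.81

65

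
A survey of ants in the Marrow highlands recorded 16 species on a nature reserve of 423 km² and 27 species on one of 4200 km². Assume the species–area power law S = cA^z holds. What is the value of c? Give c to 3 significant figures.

z = ln(S₂/S₁) / ln(A₂/A₁) = ln(27/16) / ln(4200/423) = 0.5232 / 2.2955 = 0.2279
c = S₁ / A₁^z = 16 / 423^0.2279 = 16 / 3.969 = 4.031

4.03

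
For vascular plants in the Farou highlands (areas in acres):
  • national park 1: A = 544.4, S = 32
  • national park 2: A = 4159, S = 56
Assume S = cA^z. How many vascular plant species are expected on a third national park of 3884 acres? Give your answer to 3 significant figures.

z = ln(56/32) / ln(4159/544.4) = 0.5596 / 2.0333 = 0.2752
c = 32 / 544.4^0.2752 = 32 / 5.662 = 5.652
S₃ = 5.652 × 3884^0.2752 = 5.652 × 9.724 ≈ 54.96

55.0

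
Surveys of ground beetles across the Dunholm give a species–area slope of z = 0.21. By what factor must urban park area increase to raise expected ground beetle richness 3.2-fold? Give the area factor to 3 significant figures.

(A₂/A₁)^0.21 = 3.2, so A₂/A₁ = 3.2^(1/0.21) = 3.2^4.762
ln(A₂/A₁) = ln 3.2 / 0.21 = 1.1632 / 0.21 = 5.5388
A₂/A₁ = e^5.5388 ≈ 254.4

254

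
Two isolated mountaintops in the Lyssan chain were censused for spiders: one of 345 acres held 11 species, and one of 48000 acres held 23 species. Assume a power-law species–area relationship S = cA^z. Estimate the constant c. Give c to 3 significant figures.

z = ln(S₂/S₁) / ln(A₂/A₁) = ln(23/11) / ln(48000/345) = 0.7376 / 4.9354 = 0.1495
c = S₁ / A₁^z = 11 / 345^0.1495 = 11 / 2.395 = 4.593

4.59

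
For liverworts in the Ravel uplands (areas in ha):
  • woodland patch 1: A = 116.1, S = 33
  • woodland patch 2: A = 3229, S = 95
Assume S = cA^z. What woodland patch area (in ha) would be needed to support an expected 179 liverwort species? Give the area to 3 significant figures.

23700 ha

z = ln(95/33) / ln(3229/116.1) = 1.0574 / 3.3255 = 0.3180
c = 33 / 116.1^0.3180 = 33 / 4.535 = 7.277
A = (179/7.277)^(1/0.3180) ⇒ ln A = ln(24.6)/0.3180 = 10.0723
A = e^10.0723 ≈ 23679 ha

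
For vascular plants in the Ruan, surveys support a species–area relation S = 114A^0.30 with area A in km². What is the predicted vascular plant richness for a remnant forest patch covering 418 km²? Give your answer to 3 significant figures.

S = 114 × 418^0.3
ln S = ln 114 + 0.3 × ln 418 = 4.7362 + 0.3 × 6.0355 = 6.5468
S = e^6.5468 ≈ 697

697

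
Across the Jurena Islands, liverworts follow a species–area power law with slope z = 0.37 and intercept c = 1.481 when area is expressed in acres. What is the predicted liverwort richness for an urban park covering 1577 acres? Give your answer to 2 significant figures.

23

S = 1.481 × 1577^0.37 = 1.481 × 15.25 ≈ 22.58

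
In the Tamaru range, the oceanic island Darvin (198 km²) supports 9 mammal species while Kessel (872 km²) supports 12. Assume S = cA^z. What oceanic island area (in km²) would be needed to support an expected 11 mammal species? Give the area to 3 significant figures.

557 km²

z = ln(12/9) / ln(872/198) = 0.2877 / 1.4825 = 0.1940
c = 9 / 198^0.1940 = 9 / 2.79 = 3.225
A = (11/3.225)^(1/0.1940) ⇒ ln A = ln(3.41)/0.1940 = 6.3224
A = e^6.3224 ≈ 556.9 km²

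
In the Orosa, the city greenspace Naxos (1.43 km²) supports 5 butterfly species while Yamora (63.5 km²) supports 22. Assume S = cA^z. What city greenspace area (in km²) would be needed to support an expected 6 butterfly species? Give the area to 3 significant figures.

2.28 km²

z = ln(22/5) / ln(63.5/1.43) = 1.4816 / 3.7934 = 0.3906
c = 5 / 1.43^0.3906 = 5 / 1.15 = 4.348
A = (6/4.348)^(1/0.3906) ⇒ ln A = ln(1.38)/0.3906 = 0.8245
A = e^0.8245 ≈ 2.281 km²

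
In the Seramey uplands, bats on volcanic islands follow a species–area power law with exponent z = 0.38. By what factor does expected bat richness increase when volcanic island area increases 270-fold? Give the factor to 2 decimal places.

S₂/S₁ = (A₂/A₁)^z = 270^0.38
ln(S₂/S₁) = 0.38 × ln 270 = 0.38 × 5.5984 = 2.1274
S₂/S₁ = e^2.1274 ≈ 8.393

8.39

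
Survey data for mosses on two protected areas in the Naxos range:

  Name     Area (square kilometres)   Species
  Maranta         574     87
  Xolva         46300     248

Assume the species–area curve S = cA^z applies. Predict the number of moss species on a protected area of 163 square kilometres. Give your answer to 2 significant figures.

64

z = ln(248/87) / ln(46300/574) = 1.0475 / 4.3903 = 0.2386
c = 87 / 574^0.2386 = 87 / 4.553 = 19.11
S₃ = 19.11 × 163^0.2386 = 19.11 × 3.372 ≈ 64.43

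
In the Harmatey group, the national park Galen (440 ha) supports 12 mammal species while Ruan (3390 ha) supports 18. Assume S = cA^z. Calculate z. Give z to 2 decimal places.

0.20

Taking logs: ln S = ln c + z ln A, so z = (ln S₂ − ln S₁)/(ln A₂ − ln A₁).
z = ln(18/12) / ln(3390/440) = ln(1.5) / ln(7.705) = 0.4055 / 2.0418 = 0.1986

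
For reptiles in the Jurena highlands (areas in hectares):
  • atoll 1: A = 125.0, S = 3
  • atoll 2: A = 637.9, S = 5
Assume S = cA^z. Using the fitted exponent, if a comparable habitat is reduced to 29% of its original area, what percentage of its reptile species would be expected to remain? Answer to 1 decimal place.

67.8%

z = ln(5/3) / ln(637.9/125) = 0.5108 / 1.6299 = 0.3134
S_new/S_old = (A_new/A_old)^z = 0.29^0.3134 = exp(0.3134 × -1.2379) = 0.6784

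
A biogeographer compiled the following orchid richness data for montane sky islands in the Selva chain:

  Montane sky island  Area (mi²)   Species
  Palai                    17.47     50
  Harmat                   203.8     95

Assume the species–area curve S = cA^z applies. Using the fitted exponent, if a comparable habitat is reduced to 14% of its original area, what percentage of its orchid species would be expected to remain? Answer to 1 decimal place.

59.8%

z = ln(95/50) / ln(203.8/17.47) = 0.6419 / 2.4567 = 0.2613
S_new/S_old = (A_new/A_old)^z = 0.14^0.2613 = exp(0.2613 × -1.9661) = 0.5983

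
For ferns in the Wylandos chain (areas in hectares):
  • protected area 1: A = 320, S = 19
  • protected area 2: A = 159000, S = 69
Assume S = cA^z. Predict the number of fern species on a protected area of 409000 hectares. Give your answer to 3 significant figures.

z = ln(69/19) / ln(159000/320) = 1.2897 / 6.2083 = 0.2077
c = 19 / 320^0.2077 = 19 / 3.314 = 5.733
S₃ = 5.733 × 409000^0.2077 = 5.733 × 14.65 ≈ 83.96

84.0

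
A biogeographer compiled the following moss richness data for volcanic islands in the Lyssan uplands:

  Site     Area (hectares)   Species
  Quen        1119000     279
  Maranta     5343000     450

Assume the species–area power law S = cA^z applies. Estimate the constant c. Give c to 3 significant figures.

z = ln(S₂/S₁) / ln(A₂/A₁) = ln(450/279) / ln(5343000/1119000) = 0.4780 / 1.5634 = 0.3058
c = S₁ / A₁^z = 279 / 1119000^0.3058 = 279 / 70.73 = 3.945

3.94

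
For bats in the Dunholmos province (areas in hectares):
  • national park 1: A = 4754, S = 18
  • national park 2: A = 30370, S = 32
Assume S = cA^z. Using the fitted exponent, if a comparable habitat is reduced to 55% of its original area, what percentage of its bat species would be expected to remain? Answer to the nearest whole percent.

83%

z = ln(32/18) / ln(30370/4754) = 0.5754 / 1.8545 = 0.3103
S_new/S_old = (A_new/A_old)^z = 0.55^0.3103 = exp(0.3103 × -0.5978) = 0.8307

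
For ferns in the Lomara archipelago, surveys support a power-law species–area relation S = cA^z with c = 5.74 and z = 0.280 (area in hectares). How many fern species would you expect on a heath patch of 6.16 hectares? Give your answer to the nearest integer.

10

S = 5.74 × 6.16^0.28
ln S = ln 5.74 + 0.28 × ln 6.16 = 1.7475 + 0.28 × 1.8181 = 2.2565
S = e^2.2565 ≈ 9.55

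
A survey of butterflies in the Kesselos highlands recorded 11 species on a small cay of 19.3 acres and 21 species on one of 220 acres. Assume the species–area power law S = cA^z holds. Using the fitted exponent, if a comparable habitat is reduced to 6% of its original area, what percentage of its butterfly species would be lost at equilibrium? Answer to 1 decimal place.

z = ln(21/11) / ln(220/19.3) = 0.6466 / 2.4335 = 0.2657
S_new/S_old = (A_new/A_old)^z = 0.06^0.2657 = exp(0.2657 × -2.8134) = 0.4735
Fraction lost = 1 − 0.4735 = 0.5265

52.6%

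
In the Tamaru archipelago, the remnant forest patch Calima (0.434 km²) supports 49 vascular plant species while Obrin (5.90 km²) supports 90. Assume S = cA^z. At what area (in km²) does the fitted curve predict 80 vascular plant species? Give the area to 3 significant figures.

3.56 km²

z = ln(90/49) / ln(5.9/0.434) = 0.6080 / 2.6097 = 0.2330
c = 49 / 0.434^0.2330 = 49 / 0.8233 = 59.52
A = (80/59.52)^(1/0.2330) ⇒ ln A = ln(1.344)/0.2330 = 1.2694
A = e^1.2694 ≈ 3.559 km²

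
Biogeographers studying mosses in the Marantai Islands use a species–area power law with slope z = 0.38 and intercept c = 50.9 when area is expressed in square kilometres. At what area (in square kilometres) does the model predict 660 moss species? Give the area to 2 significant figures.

660 = 50.9 × A^0.38  ⇒  A^0.38 = 660/50.9 = 12.97
ln A = ln(12.97) / 0.38 = 2.5624 / 0.38 = 6.7431
A = e^6.7431 ≈ 848.2 square kilometres

850 square kilometres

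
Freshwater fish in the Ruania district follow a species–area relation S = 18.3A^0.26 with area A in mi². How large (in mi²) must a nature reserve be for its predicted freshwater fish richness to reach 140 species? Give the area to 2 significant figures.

140 = 18.3 × A^0.26  ⇒  A^0.26 = 140/18.3 = 7.65
ln A = ln(7.65) / 0.26 = 2.0347 / 0.26 = 7.8259
A = e^7.8259 ≈ 2505 mi²

2500 mi²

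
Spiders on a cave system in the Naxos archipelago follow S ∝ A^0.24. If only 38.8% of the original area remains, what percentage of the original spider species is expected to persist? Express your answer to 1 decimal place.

79.7%

S_new/S_old = (A_new/A_old)^z = 0.388^0.24
= exp(0.24 × ln 0.388) = exp(0.24 × -0.9467) = exp(-0.2272) ≈ 0.7967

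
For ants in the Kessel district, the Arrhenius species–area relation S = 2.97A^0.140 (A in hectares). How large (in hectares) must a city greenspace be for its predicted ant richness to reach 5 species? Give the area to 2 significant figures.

41 hectares

5 = 2.97 × A^0.14  ⇒  A^0.14 = 5/2.97 = 1.684
ln A = ln(1.684) / 0.14 = 0.5209 / 0.14 = 3.7205
A = e^3.7205 ≈ 41.29 hectares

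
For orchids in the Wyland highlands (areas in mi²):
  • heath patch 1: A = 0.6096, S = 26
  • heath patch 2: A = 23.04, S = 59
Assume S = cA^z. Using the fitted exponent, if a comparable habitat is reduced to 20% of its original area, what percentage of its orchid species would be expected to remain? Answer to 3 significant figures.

z = ln(59/26) / ln(23.04/0.6096) = 0.8194 / 3.6322 = 0.2256
S_new/S_old = (A_new/A_old)^z = 0.2^0.2256 = exp(0.2256 × -1.6094) = 0.6955

69.6%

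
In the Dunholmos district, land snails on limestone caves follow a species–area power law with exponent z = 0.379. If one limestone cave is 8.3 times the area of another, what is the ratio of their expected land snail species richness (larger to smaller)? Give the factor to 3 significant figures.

2.23

S₂/S₁ = (A₂/A₁)^z = 8.3^0.379
ln(S₂/S₁) = 0.379 × ln 8.3 = 0.379 × 2.1163 = 0.8021
S₂/S₁ = e^0.8021 ≈ 2.23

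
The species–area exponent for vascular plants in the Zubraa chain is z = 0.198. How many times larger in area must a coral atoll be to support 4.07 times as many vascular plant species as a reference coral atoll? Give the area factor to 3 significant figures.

1200

(A₂/A₁)^0.198 = 4.07, so A₂/A₁ = 4.07^(1/0.198) = 4.07^5.051
ln(A₂/A₁) = ln 4.07 / 0.198 = 1.4036 / 0.198 = 7.0891
A₂/A₁ = e^7.0891 ≈ 1199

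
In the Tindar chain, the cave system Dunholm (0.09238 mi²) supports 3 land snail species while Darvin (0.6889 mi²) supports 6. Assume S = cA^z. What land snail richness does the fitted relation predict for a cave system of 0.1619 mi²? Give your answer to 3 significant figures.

z = ln(6/3) / ln(0.6889/0.09238) = 0.6931 / 2.0092 = 0.3450
c = 3 / 0.09238^0.3450 = 3 / 0.4397 = 6.823
S₃ = 6.823 × 0.1619^0.3450 = 6.823 × 0.5336 ≈ 3.641

3.64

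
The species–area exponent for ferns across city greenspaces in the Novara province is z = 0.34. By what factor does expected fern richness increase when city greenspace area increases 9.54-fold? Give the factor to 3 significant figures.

S₂/S₁ = (A₂/A₁)^z = 9.54^0.34
ln(S₂/S₁) = 0.34 × ln 9.54 = 0.34 × 2.2555 = 0.7669
S₂/S₁ = e^0.7669 ≈ 2.153

2.15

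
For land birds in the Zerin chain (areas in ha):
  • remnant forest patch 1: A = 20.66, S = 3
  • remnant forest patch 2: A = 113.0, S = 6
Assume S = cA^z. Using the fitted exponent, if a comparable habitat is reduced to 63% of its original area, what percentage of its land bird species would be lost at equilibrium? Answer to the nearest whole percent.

z = ln(6/3) / ln(113/20.66) = 0.6931 / 1.6992 = 0.4079
S_new/S_old = (A_new/A_old)^z = 0.63^0.4079 = exp(0.4079 × -0.4620) = 0.8282
Fraction lost = 1 − 0.8282 = 0.1718

17%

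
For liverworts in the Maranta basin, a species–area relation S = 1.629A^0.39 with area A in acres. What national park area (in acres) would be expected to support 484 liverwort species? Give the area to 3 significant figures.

2190000 acres

484 = 1.629 × A^0.39  ⇒  A^0.39 = 484/1.629 = 297.1
ln A = ln(297.1) / 0.39 = 5.6941 / 0.39 = 14.6003
A = e^14.6003 ≈ 2191954 acres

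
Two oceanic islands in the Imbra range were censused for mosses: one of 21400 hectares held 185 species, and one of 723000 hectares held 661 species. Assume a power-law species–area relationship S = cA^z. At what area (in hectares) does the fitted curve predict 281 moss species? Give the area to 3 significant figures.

z = ln(661/185) / ln(723000/21400) = 1.2734 / 3.5200 = 0.3618
c = 185 / 21400^0.3618 = 185 / 36.86 = 5.019
A = (281/5.019)^(1/0.3618) ⇒ ln A = ln(55.99)/0.3618 = 11.1266
A = e^11.1266 ≈ 67956 hectares

68000 hectares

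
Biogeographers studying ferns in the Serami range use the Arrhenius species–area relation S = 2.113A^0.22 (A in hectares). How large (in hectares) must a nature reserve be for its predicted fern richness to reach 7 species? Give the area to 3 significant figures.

7 = 2.113 × A^0.22  ⇒  A^0.22 = 7/2.113 = 3.313
ln A = ln(3.313) / 0.22 = 1.1978 / 0.22 = 5.4446
A = e^5.4446 ≈ 231.5 hectares

231 hectares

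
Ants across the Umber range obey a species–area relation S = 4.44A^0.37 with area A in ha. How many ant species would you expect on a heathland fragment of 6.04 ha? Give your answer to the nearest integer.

S = 4.44 × 6.04^0.37 = 4.44 × 1.945 ≈ 8.637

9 species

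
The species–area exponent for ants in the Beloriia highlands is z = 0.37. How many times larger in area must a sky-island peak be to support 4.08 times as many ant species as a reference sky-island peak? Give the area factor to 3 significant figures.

44.7

(A₂/A₁)^0.37 = 4.08, so A₂/A₁ = 4.08^(1/0.37) = 4.08^2.703
ln(A₂/A₁) = ln 4.08 / 0.37 = 1.4061 / 0.37 = 3.8003
A₂/A₁ = e^3.8003 ≈ 44.71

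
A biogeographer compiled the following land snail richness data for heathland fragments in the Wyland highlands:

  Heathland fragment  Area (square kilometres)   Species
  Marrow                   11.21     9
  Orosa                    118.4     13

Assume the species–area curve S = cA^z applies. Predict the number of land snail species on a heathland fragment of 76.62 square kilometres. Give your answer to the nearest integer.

z = ln(13/9) / ln(118.4/11.21) = 0.3677 / 2.3573 = 0.1560
c = 9 / 11.21^0.1560 = 9 / 1.458 = 6.173
S₃ = 6.173 × 76.62^0.1560 = 6.173 × 1.968 ≈ 12.15

12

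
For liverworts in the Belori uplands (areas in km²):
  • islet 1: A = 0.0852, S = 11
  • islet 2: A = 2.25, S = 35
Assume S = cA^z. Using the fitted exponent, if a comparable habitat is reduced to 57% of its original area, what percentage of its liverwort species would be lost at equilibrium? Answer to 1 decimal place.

z = ln(35/11) / ln(2.25/0.0852) = 1.1575 / 3.2737 = 0.3536
S_new/S_old = (A_new/A_old)^z = 0.57^0.3536 = exp(0.3536 × -0.5621) = 0.8198
Fraction lost = 1 − 0.8198 = 0.1802

18.0%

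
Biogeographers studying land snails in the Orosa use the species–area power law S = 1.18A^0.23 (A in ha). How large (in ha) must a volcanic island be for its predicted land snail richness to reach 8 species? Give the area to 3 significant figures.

8 = 1.18 × A^0.23  ⇒  A^0.23 = 8/1.18 = 6.78
ln A = ln(6.78) / 0.23 = 1.9139 / 0.23 = 8.3214
A = e^8.3214 ≈ 4111 ha

4110 ha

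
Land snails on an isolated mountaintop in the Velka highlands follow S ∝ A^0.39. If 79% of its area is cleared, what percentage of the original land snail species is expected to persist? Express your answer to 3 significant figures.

54.4%

S_new/S_old = (A_new/A_old)^z = 0.21^0.39
= exp(0.39 × ln 0.21) = exp(0.39 × -1.5606) = exp(-0.6087) ≈ 0.5441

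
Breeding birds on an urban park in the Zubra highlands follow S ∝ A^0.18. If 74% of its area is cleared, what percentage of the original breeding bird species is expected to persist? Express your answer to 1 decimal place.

S_new/S_old = (A_new/A_old)^z = 0.26^0.18
= exp(0.18 × ln 0.26) = exp(0.18 × -1.3471) = exp(-0.2425) ≈ 0.7847

78.5%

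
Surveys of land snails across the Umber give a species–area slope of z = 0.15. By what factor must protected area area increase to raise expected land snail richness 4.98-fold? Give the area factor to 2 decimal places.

(A₂/A₁)^0.15 = 4.98, so A₂/A₁ = 4.98^(1/0.15) = 4.98^6.667
ln(A₂/A₁) = ln 4.98 / 0.15 = 1.6054 / 0.15 = 10.7029
A₂/A₁ = e^10.7029 ≈ 44483

44483.16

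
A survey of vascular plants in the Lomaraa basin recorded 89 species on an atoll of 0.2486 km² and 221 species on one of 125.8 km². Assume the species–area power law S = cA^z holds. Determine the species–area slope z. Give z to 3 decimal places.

0.146

Taking logs: ln S = ln c + z ln A, so z = (ln S₂ − ln S₁)/(ln A₂ − ln A₁).
z = ln(221/89) / ln(125.8/0.2486) = ln(2.483) / ln(506) = 0.9095 / 6.2266 = 0.1461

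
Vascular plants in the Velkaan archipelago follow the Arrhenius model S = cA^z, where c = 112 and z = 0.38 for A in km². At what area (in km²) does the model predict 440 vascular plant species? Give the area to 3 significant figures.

36.6 km²

440 = 112 × A^0.38  ⇒  A^0.38 = 440/112 = 3.929
ln A = ln(3.929) / 0.38 = 1.3683 / 0.38 = 3.6007
A = e^3.6007 ≈ 36.62 km²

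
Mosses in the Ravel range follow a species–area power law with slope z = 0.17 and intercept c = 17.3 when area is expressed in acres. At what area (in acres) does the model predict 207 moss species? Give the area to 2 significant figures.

2200000 acres

207 = 17.3 × A^0.17  ⇒  A^0.17 = 207/17.3 = 11.97
ln A = ln(11.97) / 0.17 = 2.4820 / 0.17 = 14.6001
A = e^14.6001 ≈ 2191446 acres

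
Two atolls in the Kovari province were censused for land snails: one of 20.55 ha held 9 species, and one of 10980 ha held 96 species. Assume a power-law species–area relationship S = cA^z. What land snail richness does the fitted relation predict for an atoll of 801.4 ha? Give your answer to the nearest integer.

z = ln(96/9) / ln(10980/20.55) = 2.3671 / 6.2810 = 0.3769
c = 9 / 20.55^0.3769 = 9 / 3.124 = 2.881
S₃ = 2.881 × 801.4^0.3769 = 2.881 × 12.43 ≈ 35.8

36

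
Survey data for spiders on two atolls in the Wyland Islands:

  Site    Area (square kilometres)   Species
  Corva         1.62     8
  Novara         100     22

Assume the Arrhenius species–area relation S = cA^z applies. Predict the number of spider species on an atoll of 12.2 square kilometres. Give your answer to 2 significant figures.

13

z = ln(22/8) / ln(100/1.62) = 1.0116 / 4.1227 = 0.2454
c = 8 / 1.62^0.2454 = 8 / 1.126 = 7.107
S₃ = 7.107 × 12.2^0.2454 = 7.107 × 1.847 ≈ 13.13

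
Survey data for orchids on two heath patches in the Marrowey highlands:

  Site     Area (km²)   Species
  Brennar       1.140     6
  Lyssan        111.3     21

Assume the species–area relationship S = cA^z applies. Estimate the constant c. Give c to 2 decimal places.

z = ln(S₂/S₁) / ln(A₂/A₁) = ln(21/6) / ln(111.3/1.14) = 1.2528 / 4.5812 = 0.2735
c = S₁ / A₁^z = 6 / 1.14^0.2735 = 6 / 1.036 = 5.789

5.79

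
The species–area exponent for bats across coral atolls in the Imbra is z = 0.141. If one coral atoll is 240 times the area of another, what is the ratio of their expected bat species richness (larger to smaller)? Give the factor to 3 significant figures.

S₂/S₁ = (A₂/A₁)^z = 240^0.141
ln(S₂/S₁) = 0.141 × ln 240 = 0.141 × 5.4806 = 0.7728
S₂/S₁ = e^0.7728 ≈ 2.166

2.17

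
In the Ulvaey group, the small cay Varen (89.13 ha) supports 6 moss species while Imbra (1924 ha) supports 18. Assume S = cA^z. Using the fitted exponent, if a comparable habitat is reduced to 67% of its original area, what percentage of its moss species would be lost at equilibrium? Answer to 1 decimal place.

z = ln(18/6) / ln(1924/89.13) = 1.0986 / 3.0721 = 0.3576
S_new/S_old = (A_new/A_old)^z = 0.67^0.3576 = exp(0.3576 × -0.4005) = 0.8666
Fraction lost = 1 − 0.8666 = 0.1334

13.3%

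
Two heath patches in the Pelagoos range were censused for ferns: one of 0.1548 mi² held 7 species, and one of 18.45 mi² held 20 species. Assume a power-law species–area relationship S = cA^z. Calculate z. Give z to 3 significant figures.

Taking logs: ln S = ln c + z ln A, so z = (ln S₂ − ln S₁)/(ln A₂ − ln A₁).
z = ln(20/7) / ln(18.45/0.1548) = ln(2.857) / ln(119.2) = 1.0498 / 4.7807 = 0.2196

0.220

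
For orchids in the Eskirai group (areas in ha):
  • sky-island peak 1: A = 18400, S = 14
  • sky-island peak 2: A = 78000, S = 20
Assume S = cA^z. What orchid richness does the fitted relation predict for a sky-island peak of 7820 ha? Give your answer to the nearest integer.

z = ln(20/14) / ln(78000/18400) = 0.3567 / 1.4444 = 0.2469
c = 14 / 18400^0.2469 = 14 / 11.3 = 1.239
S₃ = 1.239 × 7820^0.2469 = 1.239 × 9.15 ≈ 11.33

11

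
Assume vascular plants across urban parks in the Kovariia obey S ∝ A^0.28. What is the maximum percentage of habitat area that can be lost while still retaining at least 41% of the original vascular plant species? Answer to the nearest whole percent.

Need (A_new/A_old)^0.28 = 0.41, so A_new/A_old = 0.41^(1/0.28) = 0.41^3.571
ln(A_new/A_old) = ln 0.41 / 0.28 = -0.8916 / 0.28 = -3.1843
A_new/A_old = e^-3.1843 ≈ 0.04141
Fraction that can be lost = 1 − 0.04141 = 0.9586

96%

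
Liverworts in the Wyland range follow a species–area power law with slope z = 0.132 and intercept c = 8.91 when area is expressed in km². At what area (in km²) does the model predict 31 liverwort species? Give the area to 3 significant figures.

12700 km²

31 = 8.91 × A^0.132  ⇒  A^0.132 = 31/8.91 = 3.479
ln A = ln(3.479) / 0.132 = 1.2468 / 0.132 = 9.4456
A = e^9.4456 ≈ 12652 km²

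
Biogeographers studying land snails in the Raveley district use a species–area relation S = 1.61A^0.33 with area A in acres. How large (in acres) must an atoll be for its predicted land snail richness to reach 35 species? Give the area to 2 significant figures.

35 = 1.61 × A^0.33  ⇒  A^0.33 = 35/1.61 = 21.74
ln A = ln(21.74) / 0.33 = 3.0791 / 0.33 = 9.3306
A = e^9.3306 ≈ 11278 acres

11000 acres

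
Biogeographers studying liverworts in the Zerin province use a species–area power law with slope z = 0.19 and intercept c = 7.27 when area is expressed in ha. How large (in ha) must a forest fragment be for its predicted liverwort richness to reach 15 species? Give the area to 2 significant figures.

45 ha

15 = 7.27 × A^0.19  ⇒  A^0.19 = 15/7.27 = 2.063
ln A = ln(2.063) / 0.19 = 0.7243 / 0.19 = 3.8121
A = e^3.8121 ≈ 45.24 ha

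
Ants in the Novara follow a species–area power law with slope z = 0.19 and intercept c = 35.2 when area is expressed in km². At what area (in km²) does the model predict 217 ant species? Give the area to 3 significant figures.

217 = 35.2 × A^0.19  ⇒  A^0.19 = 217/35.2 = 6.165
ln A = ln(6.165) / 0.19 = 1.8189 / 0.19 = 9.5729
A = e^9.5729 ≈ 14370 km²

14400 km²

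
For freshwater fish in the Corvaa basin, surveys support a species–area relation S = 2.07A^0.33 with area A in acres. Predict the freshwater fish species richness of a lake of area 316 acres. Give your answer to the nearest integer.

14

S = 2.07 × 316^0.33
ln S = ln 2.07 + 0.33 × ln 316 = 0.7275 + 0.33 × 5.7557 = 2.6269
S = e^2.6269 ≈ 13.83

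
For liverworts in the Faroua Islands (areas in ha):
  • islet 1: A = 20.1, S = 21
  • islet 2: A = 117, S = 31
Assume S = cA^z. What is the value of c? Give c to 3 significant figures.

z = ln(S₂/S₁) / ln(A₂/A₁) = ln(31/21) / ln(117/20.1) = 0.3895 / 1.7615 = 0.2211
c = S₁ / A₁^z = 21 / 20.1^0.2211 = 21 / 1.942 = 10.82

10.8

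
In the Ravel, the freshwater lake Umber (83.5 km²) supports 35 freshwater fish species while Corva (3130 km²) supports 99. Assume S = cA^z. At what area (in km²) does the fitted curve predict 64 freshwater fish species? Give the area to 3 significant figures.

z = ln(99/35) / ln(3130/83.5) = 1.0398 / 3.6239 = 0.2869
c = 35 / 83.5^0.2869 = 35 / 3.559 = 9.833
A = (64/9.833)^(1/0.2869) ⇒ ln A = ln(6.508)/0.2869 = 6.5284
A = e^6.5284 ≈ 684.3 km²

684 km²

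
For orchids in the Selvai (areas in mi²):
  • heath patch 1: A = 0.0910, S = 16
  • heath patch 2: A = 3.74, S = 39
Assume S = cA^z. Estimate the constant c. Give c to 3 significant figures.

28.4

z = ln(S₂/S₁) / ln(A₂/A₁) = ln(39/16) / ln(3.74/0.091) = 0.8910 / 3.7160 = 0.2398
c = S₁ / A₁^z = 16 / 0.091^0.2398 = 16 / 0.5629 = 28.43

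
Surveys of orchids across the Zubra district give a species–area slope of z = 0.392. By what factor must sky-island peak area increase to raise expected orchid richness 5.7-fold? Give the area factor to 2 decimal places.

84.77

(A₂/A₁)^0.392 = 5.7, so A₂/A₁ = 5.7^(1/0.392) = 5.7^2.551
ln(A₂/A₁) = ln 5.7 / 0.392 = 1.7405 / 0.392 = 4.4400
A₂/A₁ = e^4.4400 ≈ 84.77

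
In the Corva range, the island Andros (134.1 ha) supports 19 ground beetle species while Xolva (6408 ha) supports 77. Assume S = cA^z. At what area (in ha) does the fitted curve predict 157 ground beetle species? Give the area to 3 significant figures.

z = ln(77/19) / ln(6408/134.1) = 1.3994 / 3.8667 = 0.3619
c = 19 / 134.1^0.3619 = 19 / 5.887 = 3.227
A = (157/3.227)^(1/0.3619) ⇒ ln A = ln(48.65)/0.3619 = 10.7339
A = e^10.7339 ≈ 45886 ha

45900 ha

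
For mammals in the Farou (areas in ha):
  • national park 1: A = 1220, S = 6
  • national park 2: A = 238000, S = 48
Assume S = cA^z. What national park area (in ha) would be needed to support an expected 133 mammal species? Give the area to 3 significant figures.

z = ln(48/6) / ln(238000/1220) = 2.0794 / 5.2734 = 0.3943
c = 6 / 1220^0.3943 = 6 / 16.48 = 0.364
A = (133/0.364)^(1/0.3943) ⇒ ln A = ln(365.4)/0.3943 = 14.9646
A = e^14.9646 ≈ 3155205 ha

3160000 ha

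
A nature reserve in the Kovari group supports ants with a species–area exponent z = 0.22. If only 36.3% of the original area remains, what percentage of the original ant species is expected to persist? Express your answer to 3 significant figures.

S_new/S_old = (A_new/A_old)^z = 0.363^0.22
= exp(0.22 × ln 0.363) = exp(0.22 × -1.0134) = exp(-0.2229) ≈ 0.8002

80.0%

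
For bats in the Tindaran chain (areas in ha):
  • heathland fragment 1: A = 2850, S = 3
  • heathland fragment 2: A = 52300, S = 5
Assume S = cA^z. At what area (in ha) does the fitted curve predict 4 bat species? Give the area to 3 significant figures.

14700 ha

z = ln(5/3) / ln(52300/2850) = 0.5108 / 2.9097 = 0.1756
c = 3 / 2850^0.1756 = 3 / 4.041 = 0.7423
A = (4/0.7423)^(1/0.1756) ⇒ ln A = ln(5.389)/0.1756 = 9.5937
A = e^9.5937 ≈ 14672 ha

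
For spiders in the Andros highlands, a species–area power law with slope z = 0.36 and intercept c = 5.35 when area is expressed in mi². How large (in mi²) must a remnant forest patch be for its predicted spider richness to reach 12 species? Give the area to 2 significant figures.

9.4 mi²

12 = 5.35 × A^0.36  ⇒  A^0.36 = 12/5.35 = 2.243
ln A = ln(2.243) / 0.36 = 0.8078 / 0.36 = 2.2439
A = e^2.2439 ≈ 9.43 mi²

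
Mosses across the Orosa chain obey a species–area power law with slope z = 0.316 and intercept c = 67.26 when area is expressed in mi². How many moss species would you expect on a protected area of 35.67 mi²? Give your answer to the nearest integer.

S = 67.26 × 35.67^0.316
ln S = ln 67.26 + 0.316 × ln 35.67 = 4.2086 + 0.316 × 3.5743 = 5.3380
S = e^5.3380 ≈ 208.1

208 species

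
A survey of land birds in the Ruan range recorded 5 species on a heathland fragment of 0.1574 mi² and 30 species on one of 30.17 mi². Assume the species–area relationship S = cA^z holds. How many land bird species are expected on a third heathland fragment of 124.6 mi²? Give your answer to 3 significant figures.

z = ln(30/5) / ln(30.17/0.1574) = 1.7918 / 5.2558 = 0.3409
c = 5 / 0.1574^0.3409 = 5 / 0.5324 = 9.391
S₃ = 9.391 × 124.6^0.3409 = 9.391 × 5.181 ≈ 48.65

48.7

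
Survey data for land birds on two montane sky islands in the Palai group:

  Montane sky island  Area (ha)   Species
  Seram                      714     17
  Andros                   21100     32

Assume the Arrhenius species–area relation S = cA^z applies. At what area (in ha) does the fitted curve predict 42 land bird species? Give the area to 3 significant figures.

90500 ha

z = ln(32/17) / ln(21100/714) = 0.6325 / 3.3861 = 0.1868
c = 17 / 714^0.1868 = 17 / 3.412 = 4.982
A = (42/4.982)^(1/0.1868) ⇒ ln A = ln(8.431)/0.1868 = 11.4128
A = e^11.4128 ≈ 90472 ha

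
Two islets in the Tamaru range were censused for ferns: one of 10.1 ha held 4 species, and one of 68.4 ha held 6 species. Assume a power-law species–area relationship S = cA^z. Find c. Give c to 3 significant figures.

z = ln(S₂/S₁) / ln(A₂/A₁) = ln(6/4) / ln(68.4/10.1) = 0.4055 / 1.9128 = 0.2120
c = S₁ / A₁^z = 4 / 10.1^0.2120 = 4 / 1.633 = 2.45

2.45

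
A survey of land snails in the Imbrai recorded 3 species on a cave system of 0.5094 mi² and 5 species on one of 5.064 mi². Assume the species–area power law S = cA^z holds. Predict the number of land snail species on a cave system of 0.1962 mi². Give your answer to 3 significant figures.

2.43

z = ln(5/3) / ln(5.064/0.5094) = 0.5108 / 2.2967 = 0.2224
c = 3 / 0.5094^0.2224 = 3 / 0.8607 = 3.486
S₃ = 3.486 × 0.1962^0.2224 = 3.486 × 0.6961 ≈ 2.426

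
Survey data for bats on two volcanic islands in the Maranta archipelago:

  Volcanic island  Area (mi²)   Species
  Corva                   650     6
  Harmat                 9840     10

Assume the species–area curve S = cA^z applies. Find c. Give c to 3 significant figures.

1.78

z = ln(S₂/S₁) / ln(A₂/A₁) = ln(10/6) / ln(9840/650) = 0.5108 / 2.7172 = 0.1880
c = S₁ / A₁^z = 6 / 650^0.1880 = 6 / 3.379 = 1.776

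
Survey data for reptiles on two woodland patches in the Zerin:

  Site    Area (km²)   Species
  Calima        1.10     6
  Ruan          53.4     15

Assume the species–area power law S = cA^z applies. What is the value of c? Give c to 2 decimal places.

5.87

z = ln(S₂/S₁) / ln(A₂/A₁) = ln(15/6) / ln(53.4/1.1) = 0.9163 / 3.8825 = 0.2360
c = S₁ / A₁^z = 6 / 1.1^0.2360 = 6 / 1.023 = 5.867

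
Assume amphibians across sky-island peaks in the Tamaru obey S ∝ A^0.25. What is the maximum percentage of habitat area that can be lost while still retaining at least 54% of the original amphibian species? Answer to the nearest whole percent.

91%

Need (A_new/A_old)^0.25 = 0.54, so A_new/A_old = 0.54^(1/0.25) = 0.54^4
ln(A_new/A_old) = ln 0.54 / 0.25 = -0.6162 / 0.25 = -2.4647
A_new/A_old = e^-2.4647 ≈ 0.08503
Fraction that can be lost = 1 − 0.08503 = 0.915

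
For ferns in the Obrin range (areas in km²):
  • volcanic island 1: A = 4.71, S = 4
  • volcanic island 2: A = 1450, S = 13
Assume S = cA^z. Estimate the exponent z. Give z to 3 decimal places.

0.206

Taking logs: ln S = ln c + z ln A, so z = (ln S₂ − ln S₁)/(ln A₂ − ln A₁).
z = ln(13/4) / ln(1450/4.71) = ln(3.25) / ln(307.9) = 1.1787 / 5.7296 = 0.2057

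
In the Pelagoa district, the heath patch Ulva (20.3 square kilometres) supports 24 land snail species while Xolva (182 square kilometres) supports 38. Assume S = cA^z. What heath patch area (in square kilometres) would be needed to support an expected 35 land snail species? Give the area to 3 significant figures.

z = ln(38/24) / ln(182/20.3) = 0.4595 / 2.1934 = 0.2095
c = 24 / 20.3^0.2095 = 24 / 1.879 = 12.77
A = (35/12.77)^(1/0.2095) ⇒ ln A = ln(2.74)/0.2095 = 4.8115
A = e^4.8115 ≈ 122.9 square kilometres

123 square kilometres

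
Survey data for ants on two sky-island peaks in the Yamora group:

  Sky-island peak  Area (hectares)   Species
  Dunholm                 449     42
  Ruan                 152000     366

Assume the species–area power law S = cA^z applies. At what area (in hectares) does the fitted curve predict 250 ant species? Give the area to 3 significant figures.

54500 hectares

z = ln(366/42) / ln(152000/449) = 2.1650 / 5.8246 = 0.3717
c = 42 / 449^0.3717 = 42 / 9.679 = 4.339
A = (250/4.339)^(1/0.3717) ⇒ ln A = ln(57.61)/0.3717 = 10.9061
A = e^10.9061 ≈ 54510 hectares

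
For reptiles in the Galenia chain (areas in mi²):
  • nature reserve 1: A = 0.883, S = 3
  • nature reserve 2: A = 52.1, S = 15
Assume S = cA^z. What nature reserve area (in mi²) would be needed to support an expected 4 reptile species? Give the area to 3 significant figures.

1.83 mi²

z = ln(15/3) / ln(52.1/0.883) = 1.6094 / 4.0776 = 0.3947
c = 3 / 0.883^0.3947 = 3 / 0.9521 = 3.151
A = (4/3.151)^(1/0.3947) ⇒ ln A = ln(1.269)/0.3947 = 0.6044
A = e^0.6044 ≈ 1.83 mi²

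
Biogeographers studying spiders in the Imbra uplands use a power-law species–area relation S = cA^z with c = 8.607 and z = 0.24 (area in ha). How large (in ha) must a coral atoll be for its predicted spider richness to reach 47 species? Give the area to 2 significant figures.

47 = 8.607 × A^0.24  ⇒  A^0.24 = 47/8.607 = 5.461
ln A = ln(5.461) / 0.24 = 1.6976 / 0.24 = 7.0732
A = e^7.0732 ≈ 1180 ha

1200 ha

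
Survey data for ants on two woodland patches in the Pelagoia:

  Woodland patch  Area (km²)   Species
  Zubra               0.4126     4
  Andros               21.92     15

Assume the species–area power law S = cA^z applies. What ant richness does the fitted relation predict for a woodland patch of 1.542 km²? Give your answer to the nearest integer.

z = ln(15/4) / ln(21.92/0.4126) = 1.3218 / 3.9727 = 0.3327
c = 4 / 0.4126^0.3327 = 4 / 0.7449 = 5.37
S₃ = 5.37 × 1.542^0.3327 = 5.37 × 1.155 ≈ 6.202

6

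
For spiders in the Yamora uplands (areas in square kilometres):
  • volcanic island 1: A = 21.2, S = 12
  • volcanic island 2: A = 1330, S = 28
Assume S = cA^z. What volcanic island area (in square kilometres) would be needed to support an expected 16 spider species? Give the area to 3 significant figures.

z = ln(28/12) / ln(1330/21.2) = 0.8473 / 4.1389 = 0.2047
c = 12 / 21.2^0.2047 = 12 / 1.869 = 6.422
A = (16/6.422)^(1/0.2047) ⇒ ln A = ln(2.491)/0.2047 = 4.4593
A = e^4.4593 ≈ 86.43 square kilometres

86.4 square kilometres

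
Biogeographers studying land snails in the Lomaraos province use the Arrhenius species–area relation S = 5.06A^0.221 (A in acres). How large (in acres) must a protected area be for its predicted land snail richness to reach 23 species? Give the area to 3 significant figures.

23 = 5.06 × A^0.221  ⇒  A^0.221 = 23/5.06 = 4.545
ln A = ln(4.545) / 0.221 = 1.5141 / 0.221 = 6.8513
A = e^6.8513 ≈ 945.1 acres

945 acres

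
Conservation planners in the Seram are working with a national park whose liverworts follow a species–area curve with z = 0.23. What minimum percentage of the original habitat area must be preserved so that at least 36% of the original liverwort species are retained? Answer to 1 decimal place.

1.2%

Need (A_new/A_old)^0.23 = 0.36, so A_new/A_old = 0.36^(1/0.23) = 0.36^4.348
ln(A_new/A_old) = ln 0.36 / 0.23 = -1.0217 / 0.23 = -4.4420
A_new/A_old = e^-4.4420 ≈ 0.01177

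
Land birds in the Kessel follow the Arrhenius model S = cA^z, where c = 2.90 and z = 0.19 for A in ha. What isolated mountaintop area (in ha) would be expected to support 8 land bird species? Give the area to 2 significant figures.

8 = 2.9 × A^0.19  ⇒  A^0.19 = 8/2.9 = 2.759
ln A = ln(2.759) / 0.19 = 1.0147 / 0.19 = 5.3407
A = e^5.3407 ≈ 208.7 ha

210 ha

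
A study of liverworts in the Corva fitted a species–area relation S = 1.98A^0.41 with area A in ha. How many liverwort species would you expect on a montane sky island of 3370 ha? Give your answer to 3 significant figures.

55.3

S = 1.98 × 3370^0.41 = 1.98 × 27.95 ≈ 55.33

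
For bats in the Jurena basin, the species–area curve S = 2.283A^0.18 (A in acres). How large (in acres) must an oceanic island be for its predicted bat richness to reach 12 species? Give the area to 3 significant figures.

10100 acres

12 = 2.283 × A^0.18  ⇒  A^0.18 = 12/2.283 = 5.256
ln A = ln(5.256) / 0.18 = 1.6594 / 0.18 = 9.2190
A = e^9.2190 ≈ 10087 acres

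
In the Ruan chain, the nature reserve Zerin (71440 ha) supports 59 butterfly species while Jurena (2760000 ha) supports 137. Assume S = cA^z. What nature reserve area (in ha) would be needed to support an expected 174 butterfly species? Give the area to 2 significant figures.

7800000 ha

z = ln(137/59) / ln(2760000/71440) = 0.8424 / 3.6541 = 0.2305
c = 59 / 71440^0.2305 = 59 / 13.15 = 4.485
A = (174/4.485)^(1/0.2305) ⇒ ln A = ln(38.79)/0.2305 = 15.8677
A = e^15.8677 ≈ 7785197 ha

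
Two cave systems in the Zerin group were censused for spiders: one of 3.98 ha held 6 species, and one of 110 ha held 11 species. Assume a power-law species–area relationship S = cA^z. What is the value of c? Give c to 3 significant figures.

z = ln(S₂/S₁) / ln(A₂/A₁) = ln(11/6) / ln(110/3.98) = 0.6061 / 3.3192 = 0.1826
c = S₁ / A₁^z = 6 / 3.98^0.1826 = 6 / 1.287 = 4.662

4.66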